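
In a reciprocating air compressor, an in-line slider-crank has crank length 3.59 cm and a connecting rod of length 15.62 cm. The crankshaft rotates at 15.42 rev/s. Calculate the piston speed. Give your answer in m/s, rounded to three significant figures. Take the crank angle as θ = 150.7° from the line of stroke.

1.36

ω = 2π·15.4 = 96.89 rad/s
For an in-line slider-crank, x = r cosθ + √(L² − r² sin²θ), so v = −rω sinθ·[1 + r cosθ/√(L² − r² sin²θ)].
With r = 0.0359 m, L = 0.1562 m, θ = 150.7°: √(L² − r² sin²θ) = 0.15521 m.
v = −0.0359·96.89·0.48938·[1 + 0.0359·-0.87207/0.15521] = -1.3588 m/s.
|v| = 1.3588 m/s.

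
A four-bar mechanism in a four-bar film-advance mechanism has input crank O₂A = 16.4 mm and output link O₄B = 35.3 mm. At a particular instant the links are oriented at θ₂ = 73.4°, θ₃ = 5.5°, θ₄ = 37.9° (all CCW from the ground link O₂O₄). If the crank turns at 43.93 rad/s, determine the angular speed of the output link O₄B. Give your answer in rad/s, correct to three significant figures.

35.3

ω₂ = 43.93 rad/s
Differentiating the loop-closure r₂e^{iθ₂}+r₃e^{iθ₃}=r₁+r₄e^{iθ₄} gives r₂ω₂e^{iθ₂}+r₃ω₃e^{iθ₃}=r₄ω₄e^{iθ₄}.
Eliminating the other unknown: ω₄ = r₂ω₂ sin(θ₂−θ₃) / [r₄ sin(θ₄−θ₃)].
Numerator sine = +0.92653; denominator sine = +0.53583.
Result = 0.0164·43.93·(+0.92653) / (0.0353·(+0.53583)) = +35.291 rad/s; magnitude 35.291 rad/s.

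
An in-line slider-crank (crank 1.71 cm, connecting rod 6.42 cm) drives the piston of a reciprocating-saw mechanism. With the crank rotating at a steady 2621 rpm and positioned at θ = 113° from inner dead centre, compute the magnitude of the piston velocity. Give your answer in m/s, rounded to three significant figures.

3.86

ω = 2π·2621/60 = 274.5 rad/s
For an in-line slider-crank, x = r cosθ + √(L² − r² sin²θ), so v = −rω sinθ·[1 + r cosθ/√(L² − r² sin²θ)].
With r = 0.0171 m, L = 0.0642 m, θ = 113°: √(L² − r² sin²θ) = 0.06224 m.
v = −0.0171·274.5·0.92050·[1 + 0.0171·-0.39073/0.06224] = -3.8566 m/s.
|v| = 3.8566 m/s.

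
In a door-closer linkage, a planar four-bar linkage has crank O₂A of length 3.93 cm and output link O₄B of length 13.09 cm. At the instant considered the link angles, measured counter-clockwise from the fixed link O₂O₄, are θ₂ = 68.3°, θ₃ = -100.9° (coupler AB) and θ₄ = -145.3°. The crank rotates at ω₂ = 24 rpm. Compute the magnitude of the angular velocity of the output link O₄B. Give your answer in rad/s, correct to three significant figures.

0.202

ω₂ = 2.513 rad/s (from 24 rpm).
Differentiating the loop-closure r₂e^{iθ₂}+r₃e^{iθ₃}=r₁+r₄e^{iθ₄} gives r₂ω₂e^{iθ₂}+r₃ω₃e^{iθ₃}=r₄ω₄e^{iθ₄}.
Eliminating the other unknown: ω₄ = r₂ω₂ sin(θ₂−θ₃) / [r₄ sin(θ₄−θ₃)].
Numerator sine = +0.18738; denominator sine = -0.69966.
Result = 0.0393·2.513·(+0.18738) / (0.1309·(-0.69966)) = -0.20208 rad/s; magnitude 0.20208 rad/s.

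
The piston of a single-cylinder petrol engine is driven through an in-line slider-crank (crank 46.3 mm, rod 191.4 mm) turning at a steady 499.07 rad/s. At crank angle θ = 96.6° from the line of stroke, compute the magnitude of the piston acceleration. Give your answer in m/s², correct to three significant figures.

ω = 499.1 rad/s
x(θ) = r cosθ + √(L² − r² sin²θ); with ω constant, a = ω²·d²x/dθ².
d²x/dθ² = −r cosθ − r²(cos2θ)/√u − r⁴ sin²2θ/(4u^{3/2}),  u = L² − r² sin²θ = 0.0345186 m².
Substituting r = 0.0463 m, L = 0.1914 m, θ = 96.6°: d²x/dθ² = +0.016546 m.
a = ω²·d²x/dθ² = (499.1)²·(+0.016546) = +4121 m/s²;  |a| = 4121 m/s².

4120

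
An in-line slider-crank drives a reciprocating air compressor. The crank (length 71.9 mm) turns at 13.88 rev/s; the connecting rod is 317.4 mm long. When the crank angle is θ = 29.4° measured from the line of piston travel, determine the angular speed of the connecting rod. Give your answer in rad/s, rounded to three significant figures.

17.3

ω = 87.21 rad/s (converted from 13.88 rev/s).
The rod makes angle φ with the slider axis where L sinφ = r sinθ; differentiating, L cosφ·φ̇ = r ω cosθ.
L cosφ = √(L² − r² sin²θ) = 0.31543 m.
|ω_rod| = r ω |cosθ| / √(L² − r² sin²θ) = 0.0719·87.21·0.87121/0.31543 = 17.319 rad/s.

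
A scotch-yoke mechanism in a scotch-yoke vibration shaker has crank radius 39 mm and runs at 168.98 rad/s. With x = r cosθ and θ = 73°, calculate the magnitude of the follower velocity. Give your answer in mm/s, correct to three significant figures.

ω = 169 rad/s
x = r cosθ ⇒ ẋ = −rω sinθ.
|v| = rω|sinθ| = 0.039·169·|sin 73°| = 6.3023 m/s = 6302.3 mm/s.

6300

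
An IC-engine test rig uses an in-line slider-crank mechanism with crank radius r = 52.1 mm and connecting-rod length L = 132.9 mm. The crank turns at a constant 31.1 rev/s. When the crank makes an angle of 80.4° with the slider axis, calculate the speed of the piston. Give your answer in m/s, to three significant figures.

10.7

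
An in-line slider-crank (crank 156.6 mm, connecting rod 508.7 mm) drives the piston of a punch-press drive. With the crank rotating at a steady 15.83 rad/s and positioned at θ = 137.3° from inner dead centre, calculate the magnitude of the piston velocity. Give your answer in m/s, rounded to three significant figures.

ω = 15.83 rad/s
For an in-line slider-crank, x = r cosθ + √(L² − r² sin²θ), so v = −rω sinθ·[1 + r cosθ/√(L² − r² sin²θ)].
With r = 0.1566 m, L = 0.5087 m, θ = 137.3°: √(L² − r² sin²θ) = 0.49749 m.
v = −0.1566·15.83·0.67816·[1 + 0.1566·-0.73491/0.49749] = -1.2922 m/s.
|v| = 1.2922 m/s.

1.29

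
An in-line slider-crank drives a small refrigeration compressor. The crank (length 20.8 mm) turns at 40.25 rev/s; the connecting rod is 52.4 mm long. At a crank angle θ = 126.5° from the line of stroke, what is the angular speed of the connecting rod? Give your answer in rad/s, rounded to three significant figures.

ω = 252.9 rad/s (converted from 40.25 rev/s).
The rod makes angle φ with the slider axis where L sinφ = r sinθ; differentiating, L cosφ·φ̇ = r ω cosθ.
L cosφ = √(L² − r² sin²θ) = 0.049661 m.
|ω_rod| = r ω |cosθ| / √(L² − r² sin²θ) = 0.0208·252.9·0.59482/0.049661 = 63.006 rad/s.

63.0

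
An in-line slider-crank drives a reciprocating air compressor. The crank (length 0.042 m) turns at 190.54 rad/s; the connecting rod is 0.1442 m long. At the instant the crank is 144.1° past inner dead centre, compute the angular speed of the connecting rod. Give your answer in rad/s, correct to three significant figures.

ω = 190.5 rad/s
The rod makes angle φ with the slider axis where L sinφ = r sinθ; differentiating, L cosφ·φ̇ = r ω cosθ.
L cosφ = √(L² − r² sin²θ) = 0.14208 m.
|ω_rod| = r ω |cosθ| / √(L² − r² sin²θ) = 0.042·190.5·0.81004/0.14208 = 45.625 rad/s.

45.6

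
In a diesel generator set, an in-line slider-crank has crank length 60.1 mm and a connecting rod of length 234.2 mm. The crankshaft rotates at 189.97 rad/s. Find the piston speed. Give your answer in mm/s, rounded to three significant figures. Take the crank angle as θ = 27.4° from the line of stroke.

ω = 190 rad/s
For an in-line slider-crank, x = r cosθ + √(L² − r² sin²θ), so v = −rω sinθ·[1 + r cosθ/√(L² − r² sin²θ)].
With r = 0.0601 m, L = 0.2342 m, θ = 27.4°: √(L² − r² sin²θ) = 0.23256 m.
v = −0.0601·190·0.46020·[1 + 0.0601·0.88782/0.23256] = -6.4597 m/s.
|v| = 6.4597 m/s = 6459.7 mm/s.

6460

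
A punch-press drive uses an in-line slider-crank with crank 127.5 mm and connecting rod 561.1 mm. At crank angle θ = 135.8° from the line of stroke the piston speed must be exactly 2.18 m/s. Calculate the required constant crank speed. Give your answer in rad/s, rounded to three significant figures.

29.4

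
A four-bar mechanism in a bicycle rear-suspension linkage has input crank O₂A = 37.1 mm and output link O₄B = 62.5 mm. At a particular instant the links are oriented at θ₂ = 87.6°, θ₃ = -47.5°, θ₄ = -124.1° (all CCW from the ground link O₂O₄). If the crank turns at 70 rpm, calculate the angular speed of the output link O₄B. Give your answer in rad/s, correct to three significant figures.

3.16

ω₂ = 7.33 rad/s (from 70 rpm).
Differentiating the loop-closure r₂e^{iθ₂}+r₃e^{iθ₃}=r₁+r₄e^{iθ₄} gives r₂ω₂e^{iθ₂}+r₃ω₃e^{iθ₃}=r₄ω₄e^{iθ₄}.
Eliminating the other unknown: ω₄ = r₂ω₂ sin(θ₂−θ₃) / [r₄ sin(θ₄−θ₃)].
Numerator sine = +0.70587; denominator sine = -0.97278.
Result = 0.0371·7.33·(+0.70587) / (0.0625·(-0.97278)) = -3.1574 rad/s; magnitude 3.1574 rad/s.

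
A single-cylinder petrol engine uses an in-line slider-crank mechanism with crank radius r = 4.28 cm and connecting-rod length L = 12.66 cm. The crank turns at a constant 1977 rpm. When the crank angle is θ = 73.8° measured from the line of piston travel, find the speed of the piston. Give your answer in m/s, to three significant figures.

9.36

ω = 2π·1977/60 = 207 rad/s
For an in-line slider-crank, x = r cosθ + √(L² − r² sin²θ), so v = −rω sinθ·[1 + r cosθ/√(L² − r² sin²θ)].
With r = 0.0428 m, L = 0.1266 m, θ = 73.8°: √(L² − r² sin²θ) = 0.11974 m.
v = −0.0428·207·0.96029·[1 + 0.0428·0.27899/0.11974] = -9.3576 m/s.
|v| = 9.3576 m/s.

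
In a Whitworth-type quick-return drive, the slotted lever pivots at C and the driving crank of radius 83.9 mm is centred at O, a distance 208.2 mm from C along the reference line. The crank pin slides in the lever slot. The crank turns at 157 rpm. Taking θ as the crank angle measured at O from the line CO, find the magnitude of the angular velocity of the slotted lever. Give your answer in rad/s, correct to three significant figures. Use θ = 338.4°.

4.62

ω = 16.44 rad/s (from 157 rpm).
Crank pin A relative to C: A = (d + r cosθ, r sinθ); lever angle φ = atan2(r sinθ, d + r cosθ).
Differentiating tanφ: φ̇ = rω(d cosθ + r)/(d² + r² + 2dr cosθ).
d² + r² + 2dr cosθ = |CA|² = 0.0828691 m²;  d cosθ + r = +0.27748 m.
|ω_lever| = |0.0839·16.44·+0.27748| / 0.0828691 = 4.6188 rad/s.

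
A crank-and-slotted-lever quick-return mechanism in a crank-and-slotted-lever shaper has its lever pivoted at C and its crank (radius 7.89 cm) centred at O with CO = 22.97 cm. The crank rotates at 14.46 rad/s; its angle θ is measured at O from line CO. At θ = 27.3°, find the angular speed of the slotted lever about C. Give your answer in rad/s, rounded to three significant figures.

ω = 14.46 rad/s
Crank pin A relative to C: A = (d + r cosθ, r sinθ); lever angle φ = atan2(r sinθ, d + r cosθ).
Differentiating tanφ: φ̇ = rω(d cosθ + r)/(d² + r² + 2dr cosθ).
d² + r² + 2dr cosθ = |CA|² = 0.0911967 m²;  d cosθ + r = +0.28302 m.
|ω_lever| = |0.0789·14.46·+0.28302| / 0.0911967 = 3.5406 rad/s.

3.54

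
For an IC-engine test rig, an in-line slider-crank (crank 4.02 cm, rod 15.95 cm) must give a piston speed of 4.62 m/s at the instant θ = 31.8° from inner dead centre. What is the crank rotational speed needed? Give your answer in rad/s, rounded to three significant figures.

179

For an in-line slider-crank, |v_piston| = rω|sinθ|·[1 + r cosθ/√(L² − r² sin²θ)].
With r = 0.0402 m, L = 0.1595 m, θ = 31.8°: the bracketed kinematic factor |dx/dθ| = 0.025762 m.
ω = v/|dx/dθ| = 4.62/0.025762 = 179.34 rad/s.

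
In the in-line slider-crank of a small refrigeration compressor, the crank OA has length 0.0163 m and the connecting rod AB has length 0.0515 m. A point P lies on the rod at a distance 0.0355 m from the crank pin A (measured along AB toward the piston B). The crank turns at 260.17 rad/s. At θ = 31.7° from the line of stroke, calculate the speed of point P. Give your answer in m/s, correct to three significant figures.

ω = 260.2 rad/s.  Crank-pin speed |V_A| = rω = 4.2408 m/s, perpendicular to OA.
Rod angle: sinφ = −(r/L) sinθ ⇒ φ = -9.574°; ω_rod = −rω cosθ/√(L²−r²sin²θ) = -71.05 rad/s.
V_P = V_A + ω_rod × AP, with AP = 0.0355 m along the rod.
Components: V_Px = −rω sinθ − a·ω_rod·sinφ = -2.6479 m/s;  V_Py = rω cosθ + a·ω_rod·cosφ = +1.121 m/s.
|V_P| = √(V_Px² + V_Py²) = 2.8754 m/s.

2.88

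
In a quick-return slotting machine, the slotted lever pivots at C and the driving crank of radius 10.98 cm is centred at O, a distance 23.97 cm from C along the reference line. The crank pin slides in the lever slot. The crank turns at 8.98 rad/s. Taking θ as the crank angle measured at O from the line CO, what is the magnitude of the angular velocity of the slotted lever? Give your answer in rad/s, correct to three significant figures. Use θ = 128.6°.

ω = 8.98 rad/s
Crank pin A relative to C: A = (d + r cosθ, r sinθ); lever angle φ = atan2(r sinθ, d + r cosθ).
Differentiating tanφ: φ̇ = rω(d cosθ + r)/(d² + r² + 2dr cosθ).
d² + r² + 2dr cosθ = |CA|² = 0.0366723 m²;  d cosθ + r = -0.039744 m.
|ω_lever| = |0.1098·8.98·-0.039744| / 0.0366723 = 1.0686 rad/s.

1.07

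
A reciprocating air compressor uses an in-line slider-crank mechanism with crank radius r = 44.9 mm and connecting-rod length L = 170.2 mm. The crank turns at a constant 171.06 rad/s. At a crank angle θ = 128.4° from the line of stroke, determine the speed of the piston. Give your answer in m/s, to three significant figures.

5.01

ω = 171.1 rad/s
For an in-line slider-crank, x = r cosθ + √(L² − r² sin²θ), so v = −rω sinθ·[1 + r cosθ/√(L² − r² sin²θ)].
With r = 0.0449 m, L = 0.1702 m, θ = 128.4°: √(L² − r² sin²θ) = 0.16652 m.
v = −0.0449·171.1·0.78369·[1 + 0.0449·-0.62115/0.16652] = -5.0111 m/s.
|v| = 5.0111 m/s.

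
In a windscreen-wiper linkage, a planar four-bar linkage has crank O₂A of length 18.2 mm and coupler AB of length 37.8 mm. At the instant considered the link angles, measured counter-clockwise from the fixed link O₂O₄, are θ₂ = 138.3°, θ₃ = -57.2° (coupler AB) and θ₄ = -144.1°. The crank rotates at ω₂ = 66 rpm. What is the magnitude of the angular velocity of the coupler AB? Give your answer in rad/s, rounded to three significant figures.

ω₂ = 6.912 rad/s (from 66 rpm).
Differentiating the loop-closure r₂e^{iθ₂}+r₃e^{iθ₃}=r₁+r₄e^{iθ₄} gives r₂ω₂e^{iθ₂}+r₃ω₃e^{iθ₃}=r₄ω₄e^{iθ₄}.
Eliminating the other unknown: ω₃ = r₂ω₂ sin(θ₄−θ₂) / [r₃ sin(θ₃−θ₄)].
Numerator sine = +0.97667; denominator sine = +0.99854.
Result = 0.0182·6.912·(+0.97667) / (0.0378·(+0.99854)) = +3.2549 rad/s; magnitude 3.2549 rad/s.

3.25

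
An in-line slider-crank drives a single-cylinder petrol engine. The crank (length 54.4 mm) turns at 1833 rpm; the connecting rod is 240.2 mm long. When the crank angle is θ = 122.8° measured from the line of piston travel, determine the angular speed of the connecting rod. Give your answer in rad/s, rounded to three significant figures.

ω = 192 rad/s (converted from 1833 rpm).
The rod makes angle φ with the slider axis where L sinφ = r sinθ; differentiating, L cosφ·φ̇ = r ω cosθ.
L cosφ = √(L² − r² sin²θ) = 0.23581 m.
|ω_rod| = r ω |cosθ| / √(L² − r² sin²θ) = 0.0544·192·0.54171/0.23581 = 23.988 rad/s.

24.0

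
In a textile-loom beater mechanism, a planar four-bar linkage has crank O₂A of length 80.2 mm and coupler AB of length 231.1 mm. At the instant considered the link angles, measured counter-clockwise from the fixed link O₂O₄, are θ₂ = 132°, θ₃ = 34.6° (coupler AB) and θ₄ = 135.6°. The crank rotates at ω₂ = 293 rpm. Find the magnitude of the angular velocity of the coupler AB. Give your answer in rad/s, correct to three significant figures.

ω₂ = 30.68 rad/s (from 293 rpm).
Differentiating the loop-closure r₂e^{iθ₂}+r₃e^{iθ₃}=r₁+r₄e^{iθ₄} gives r₂ω₂e^{iθ₂}+r₃ω₃e^{iθ₃}=r₄ω₄e^{iθ₄}.
Eliminating the other unknown: ω₃ = r₂ω₂ sin(θ₄−θ₂) / [r₃ sin(θ₃−θ₄)].
Numerator sine = +0.06279; denominator sine = -0.98163.
Result = 0.0802·30.68·(+0.06279) / (0.2311·(-0.98163)) = -0.68111 rad/s; magnitude 0.68111 rad/s.

0.681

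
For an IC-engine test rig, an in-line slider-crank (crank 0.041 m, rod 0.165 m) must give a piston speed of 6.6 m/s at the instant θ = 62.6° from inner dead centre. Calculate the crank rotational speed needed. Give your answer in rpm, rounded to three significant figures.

1550

For an in-line slider-crank, |v_piston| = rω|sinθ|·[1 + r cosθ/√(L² − r² sin²θ)].
With r = 0.041 m, L = 0.165 m, θ = 62.6°: the bracketed kinematic factor |dx/dθ| = 0.040668 m.
ω = v/|dx/dθ| = 6.6/0.040668 = 162.29 rad/s.
N = 60ω/(2π) = 1549.8 rpm.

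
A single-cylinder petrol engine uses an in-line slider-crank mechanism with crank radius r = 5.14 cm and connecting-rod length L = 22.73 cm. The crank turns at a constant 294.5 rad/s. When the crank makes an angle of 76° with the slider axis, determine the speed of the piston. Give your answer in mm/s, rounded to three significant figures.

15500

ω = 294.5 rad/s
For an in-line slider-crank, x = r cosθ + √(L² − r² sin²θ), so v = −rω sinθ·[1 + r cosθ/√(L² − r² sin²θ)].
With r = 0.0514 m, L = 0.2273 m, θ = 76°: √(L² − r² sin²θ) = 0.22176 m.
v = −0.0514·294.5·0.97030·[1 + 0.0514·0.24192/0.22176] = -15.511 m/s.
|v| = 15.511 m/s = 15511 mm/s.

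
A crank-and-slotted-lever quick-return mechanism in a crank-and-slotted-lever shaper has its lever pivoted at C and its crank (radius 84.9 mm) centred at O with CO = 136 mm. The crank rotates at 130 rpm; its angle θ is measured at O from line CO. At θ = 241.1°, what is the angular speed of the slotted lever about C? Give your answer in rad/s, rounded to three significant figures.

ω = 13.61 rad/s (from 130 rpm).
Crank pin A relative to C: A = (d + r cosθ, r sinθ); lever angle φ = atan2(r sinθ, d + r cosθ).
Differentiating tanφ: φ̇ = rω(d cosθ + r)/(d² + r² + 2dr cosθ).
d² + r² + 2dr cosθ = |CA|² = 0.0145437 m²;  d cosθ + r = +0.019174 m.
|ω_lever| = |0.0849·13.61·+0.019174| / 0.0145437 = 1.5237 rad/s.

1.52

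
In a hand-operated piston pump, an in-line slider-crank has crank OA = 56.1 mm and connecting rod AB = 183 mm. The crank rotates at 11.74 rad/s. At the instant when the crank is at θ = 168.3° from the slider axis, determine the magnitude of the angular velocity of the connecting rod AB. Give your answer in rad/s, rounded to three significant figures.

3.53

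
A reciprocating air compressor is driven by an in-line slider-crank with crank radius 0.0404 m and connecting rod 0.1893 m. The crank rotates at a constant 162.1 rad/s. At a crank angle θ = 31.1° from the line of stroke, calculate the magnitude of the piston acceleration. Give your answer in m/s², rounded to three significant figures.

1020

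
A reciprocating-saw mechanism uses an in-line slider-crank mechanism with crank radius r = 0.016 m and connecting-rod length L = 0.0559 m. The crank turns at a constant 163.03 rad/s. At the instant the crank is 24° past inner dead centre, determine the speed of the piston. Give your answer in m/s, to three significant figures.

1.34

ω = 163 rad/s
For an in-line slider-crank, x = r cosθ + √(L² − r² sin²θ), so v = −rω sinθ·[1 + r cosθ/√(L² − r² sin²θ)].
With r = 0.016 m, L = 0.0559 m, θ = 24°: √(L² − r² sin²θ) = 0.05552 m.
v = −0.016·163·0.40674·[1 + 0.016·0.91355/0.05552] = -1.3403 m/s.
|v| = 1.3403 m/s.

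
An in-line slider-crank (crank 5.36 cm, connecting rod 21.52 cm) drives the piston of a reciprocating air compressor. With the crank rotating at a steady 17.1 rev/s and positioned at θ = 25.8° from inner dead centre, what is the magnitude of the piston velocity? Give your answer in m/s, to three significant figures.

3.07

ω = 2π·17.1 = 107.4 rad/s
For an in-line slider-crank, x = r cosθ + √(L² − r² sin²θ), so v = −rω sinθ·[1 + r cosθ/√(L² − r² sin²θ)].
With r = 0.0536 m, L = 0.2152 m, θ = 25.8°: √(L² − r² sin²θ) = 0.21393 m.
v = −0.0536·107.4·0.43523·[1 + 0.0536·0.90032/0.21393] = -3.0718 m/s.
|v| = 3.0718 m/s.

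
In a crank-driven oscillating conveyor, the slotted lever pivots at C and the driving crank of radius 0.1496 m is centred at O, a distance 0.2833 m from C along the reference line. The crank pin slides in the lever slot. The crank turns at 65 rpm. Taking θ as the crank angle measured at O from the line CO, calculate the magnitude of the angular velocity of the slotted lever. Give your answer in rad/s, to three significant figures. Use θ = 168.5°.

ω = 6.807 rad/s (from 65 rpm).
Crank pin A relative to C: A = (d + r cosθ, r sinθ); lever angle φ = atan2(r sinθ, d + r cosθ).
Differentiating tanφ: φ̇ = rω(d cosθ + r)/(d² + r² + 2dr cosθ).
d² + r² + 2dr cosθ = |CA|² = 0.0195773 m²;  d cosθ + r = -0.12801 m.
|ω_lever| = |0.1496·6.807·-0.12801| / 0.0195773 = 6.6584 rad/s.

6.66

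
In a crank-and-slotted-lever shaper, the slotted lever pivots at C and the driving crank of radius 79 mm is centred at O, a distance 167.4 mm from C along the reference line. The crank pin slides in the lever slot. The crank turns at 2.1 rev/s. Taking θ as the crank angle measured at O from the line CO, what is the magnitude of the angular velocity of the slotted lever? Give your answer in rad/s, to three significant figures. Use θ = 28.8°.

4.10

ω = 13.19 rad/s (from 2.1 rev/s).
Crank pin A relative to C: A = (d + r cosθ, r sinθ); lever angle φ = atan2(r sinθ, d + r cosθ).
Differentiating tanφ: φ̇ = rω(d cosθ + r)/(d² + r² + 2dr cosθ).
d² + r² + 2dr cosθ = |CA|² = 0.0574414 m²;  d cosθ + r = +0.22569 m.
|ω_lever| = |0.079·13.19·+0.22569| / 0.0574414 = 4.0956 rad/s.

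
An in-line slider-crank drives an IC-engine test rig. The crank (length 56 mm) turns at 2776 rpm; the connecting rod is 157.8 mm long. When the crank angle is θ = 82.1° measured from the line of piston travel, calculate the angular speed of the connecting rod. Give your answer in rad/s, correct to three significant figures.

15.1

ω = 290.7 rad/s (converted from 2776 rpm).
The rod makes angle φ with the slider axis where L sinφ = r sinθ; differentiating, L cosφ·φ̇ = r ω cosθ.
L cosφ = √(L² − r² sin²θ) = 0.14773 m.
|ω_rod| = r ω |cosθ| / √(L² − r² sin²θ) = 0.056·290.7·0.13744/0.14773 = 15.146 rad/s.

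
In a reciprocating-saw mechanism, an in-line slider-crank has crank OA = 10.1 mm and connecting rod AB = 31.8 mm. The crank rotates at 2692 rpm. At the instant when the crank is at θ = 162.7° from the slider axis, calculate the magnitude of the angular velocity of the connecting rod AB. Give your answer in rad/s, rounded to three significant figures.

85.9

ω = 281.9 rad/s (converted from 2692 rpm).
The rod makes angle φ with the slider axis where L sinφ = r sinθ; differentiating, L cosφ·φ̇ = r ω cosθ.
L cosφ = √(L² − r² sin²θ) = 0.031658 m.
|ω_rod| = r ω |cosθ| / √(L² − r² sin²θ) = 0.0101·281.9·0.95476/0.031658 = 85.869 rad/s.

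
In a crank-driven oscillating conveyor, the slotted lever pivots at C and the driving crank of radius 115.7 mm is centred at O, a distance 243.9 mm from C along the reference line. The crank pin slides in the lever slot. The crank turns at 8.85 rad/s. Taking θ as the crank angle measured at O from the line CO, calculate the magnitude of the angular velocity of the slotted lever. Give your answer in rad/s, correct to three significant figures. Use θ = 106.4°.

0.842

ω = 8.85 rad/s
Crank pin A relative to C: A = (d + r cosθ, r sinθ); lever angle φ = atan2(r sinθ, d + r cosθ).
Differentiating tanφ: φ̇ = rω(d cosθ + r)/(d² + r² + 2dr cosθ).
d² + r² + 2dr cosθ = |CA|² = 0.0569388 m²;  d cosθ + r = +0.046837 m.
|ω_lever| = |0.1157·8.85·+0.046837| / 0.0569388 = 0.84228 rad/s.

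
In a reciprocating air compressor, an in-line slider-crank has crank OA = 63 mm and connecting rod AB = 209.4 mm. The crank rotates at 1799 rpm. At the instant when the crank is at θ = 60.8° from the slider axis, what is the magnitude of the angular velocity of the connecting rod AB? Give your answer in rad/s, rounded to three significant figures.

ω = 188.4 rad/s (converted from 1799 rpm).
The rod makes angle φ with the slider axis where L sinφ = r sinθ; differentiating, L cosφ·φ̇ = r ω cosθ.
L cosφ = √(L² − r² sin²θ) = 0.20205 m.
|ω_rod| = r ω |cosθ| / √(L² − r² sin²θ) = 0.063·188.4·0.48786/0.20205 = 28.657 rad/s.

28.7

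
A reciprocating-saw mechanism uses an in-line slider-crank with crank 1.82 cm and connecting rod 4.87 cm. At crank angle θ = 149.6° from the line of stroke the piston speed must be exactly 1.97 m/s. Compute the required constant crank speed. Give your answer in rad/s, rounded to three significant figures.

318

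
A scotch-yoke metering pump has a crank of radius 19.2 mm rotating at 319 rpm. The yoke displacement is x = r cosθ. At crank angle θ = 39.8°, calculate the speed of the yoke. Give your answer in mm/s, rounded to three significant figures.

ω = 33.41 rad/s (from 319 rpm).
x = r cosθ ⇒ ẋ = −rω sinθ.
|v| = rω|sinθ| = 0.0192·33.41·|sin 39.8°| = 0.41056 m/s = 410.56 mm/s.

411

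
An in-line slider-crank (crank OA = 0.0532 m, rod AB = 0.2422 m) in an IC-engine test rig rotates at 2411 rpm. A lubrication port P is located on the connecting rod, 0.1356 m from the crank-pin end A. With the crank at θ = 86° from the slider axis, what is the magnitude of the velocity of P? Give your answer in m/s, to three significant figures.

ω = 252.5 rad/s.  Crank-pin speed |V_A| = rω = 13.432 m/s, perpendicular to OA.
Rod angle: sinφ = −(r/L) sinθ ⇒ φ = -12.657°; ω_rod = −rω cosθ/√(L²−r²sin²θ) = -3.9649 rad/s.
V_P = V_A + ω_rod × AP, with AP = 0.1356 m along the rod.
Components: V_Px = −rω sinθ − a·ω_rod·sinφ = -13.517 m/s;  V_Py = rω cosθ + a·ω_rod·cosφ = +0.41239 m/s.
|V_P| = √(V_Px² + V_Py²) = 13.523 m/s.

13.5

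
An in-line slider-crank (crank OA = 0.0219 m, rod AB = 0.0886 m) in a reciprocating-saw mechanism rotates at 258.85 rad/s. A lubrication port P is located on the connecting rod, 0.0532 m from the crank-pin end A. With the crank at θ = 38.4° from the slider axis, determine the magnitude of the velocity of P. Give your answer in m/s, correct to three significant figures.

4.32

ω = 258.9 rad/s.  Crank-pin speed |V_A| = rω = 5.6688 m/s, perpendicular to OA.
Rod angle: sinφ = −(r/L) sinθ ⇒ φ = -8.832°; ω_rod = −rω cosθ/√(L²−r²sin²θ) = -50.744 rad/s.
V_P = V_A + ω_rod × AP, with AP = 0.0532 m along the rod.
Components: V_Px = −rω sinθ − a·ω_rod·sinφ = -3.9357 m/s;  V_Py = rω cosθ + a·ω_rod·cosφ = +1.775 m/s.
|V_P| = √(V_Px² + V_Py²) = 4.3174 m/s.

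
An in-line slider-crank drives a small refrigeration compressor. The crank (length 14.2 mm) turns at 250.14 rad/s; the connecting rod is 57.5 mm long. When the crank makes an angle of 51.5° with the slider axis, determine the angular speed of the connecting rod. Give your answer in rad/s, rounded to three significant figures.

39.2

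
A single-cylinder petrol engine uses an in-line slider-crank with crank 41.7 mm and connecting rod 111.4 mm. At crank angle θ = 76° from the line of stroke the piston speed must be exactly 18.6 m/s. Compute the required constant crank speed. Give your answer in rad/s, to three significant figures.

419

For an in-line slider-crank, |v_piston| = rω|sinθ|·[1 + r cosθ/√(L² − r² sin²θ)].
With r = 0.0417 m, L = 0.1114 m, θ = 76°: the bracketed kinematic factor |dx/dθ| = 0.044394 m.
ω = v/|dx/dθ| = 18.6/0.044394 = 418.98 rad/s.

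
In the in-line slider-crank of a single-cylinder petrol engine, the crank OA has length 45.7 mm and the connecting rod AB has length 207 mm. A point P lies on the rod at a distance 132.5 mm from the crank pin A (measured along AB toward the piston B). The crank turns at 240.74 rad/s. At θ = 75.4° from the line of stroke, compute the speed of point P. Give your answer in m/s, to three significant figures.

ω = 240.7 rad/s.  Crank-pin speed |V_A| = rω = 11.002 m/s, perpendicular to OA.
Rod angle: sinφ = −(r/L) sinθ ⇒ φ = -12.336°; ω_rod = −rω cosθ/√(L²−r²sin²θ) = -13.714 rad/s.
V_P = V_A + ω_rod × AP, with AP = 0.1325 m along the rod.
Components: V_Px = −rω sinθ − a·ω_rod·sinφ = -11.035 m/s;  V_Py = rω cosθ + a·ω_rod·cosφ = +0.99809 m/s.
|V_P| = √(V_Px² + V_Py²) = 11.08 m/s.

11.1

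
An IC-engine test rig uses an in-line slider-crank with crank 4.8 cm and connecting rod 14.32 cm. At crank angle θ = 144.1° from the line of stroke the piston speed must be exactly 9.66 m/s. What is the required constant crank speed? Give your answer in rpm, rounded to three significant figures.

4530

For an in-line slider-crank, |v_piston| = rω|sinθ|·[1 + r cosθ/√(L² − r² sin²θ)].
With r = 0.048 m, L = 0.1432 m, θ = 144.1°: the bracketed kinematic factor |dx/dθ| = 0.020352 m.
ω = v/|dx/dθ| = 9.66/0.020352 = 474.66 rad/s.
N = 60ω/(2π) = 4532.6 rpm.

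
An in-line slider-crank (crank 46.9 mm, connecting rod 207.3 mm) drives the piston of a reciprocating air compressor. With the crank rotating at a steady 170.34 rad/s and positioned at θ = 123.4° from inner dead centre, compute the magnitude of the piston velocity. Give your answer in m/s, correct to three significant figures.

ω = 170.3 rad/s
For an in-line slider-crank, x = r cosθ + √(L² − r² sin²θ), so v = −rω sinθ·[1 + r cosθ/√(L² − r² sin²θ)].
With r = 0.0469 m, L = 0.2073 m, θ = 123.4°: √(L² − r² sin²θ) = 0.20357 m.
v = −0.0469·170.3·0.83485·[1 + 0.0469·-0.55048/0.20357] = -5.8237 m/s.
|v| = 5.8237 m/s.

5.82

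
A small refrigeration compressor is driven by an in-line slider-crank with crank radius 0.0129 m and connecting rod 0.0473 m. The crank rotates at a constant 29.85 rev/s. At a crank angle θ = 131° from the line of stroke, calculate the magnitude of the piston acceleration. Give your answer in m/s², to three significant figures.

ω = 2π·29.9 = 187.6 rad/s
x(θ) = r cosθ + √(L² − r² sin²θ); with ω constant, a = ω²·d²x/dθ².
d²x/dθ² = −r cosθ − r²(cos2θ)/√u − r⁴ sin²2θ/(4u^{3/2}),  u = L² − r² sin²θ = 0.00214251 m².
Substituting r = 0.0129 m, L = 0.0473 m, θ = 131°: d²x/dθ² = +0.0088951 m.
a = ω²·d²x/dθ² = (187.6)²·(+0.0088951) = +312.89 m/s²;  |a| = 312.89 m/s².

313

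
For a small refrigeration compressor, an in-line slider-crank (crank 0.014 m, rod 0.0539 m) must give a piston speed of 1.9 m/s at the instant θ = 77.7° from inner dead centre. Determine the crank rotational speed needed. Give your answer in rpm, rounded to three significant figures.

1250

For an in-line slider-crank, |v_piston| = rω|sinθ|·[1 + r cosθ/√(L² − r² sin²θ)].
With r = 0.014 m, L = 0.0539 m, θ = 77.7°: the bracketed kinematic factor |dx/dθ| = 0.014461 m.
ω = v/|dx/dθ| = 1.9/0.014461 = 131.39 rad/s.
N = 60ω/(2π) = 1254.7 rpm.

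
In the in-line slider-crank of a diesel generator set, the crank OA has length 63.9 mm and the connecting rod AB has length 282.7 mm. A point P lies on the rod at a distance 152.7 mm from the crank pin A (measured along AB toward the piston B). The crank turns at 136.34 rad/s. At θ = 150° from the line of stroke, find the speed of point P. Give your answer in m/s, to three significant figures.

5.21

ω = 136.3 rad/s.  Crank-pin speed |V_A| = rω = 8.7121 m/s, perpendicular to OA.
Rod angle: sinφ = −(r/L) sinθ ⇒ φ = -6.489°; ω_rod = −rω cosθ/√(L²−r²sin²θ) = +26.861 rad/s.
V_P = V_A + ω_rod × AP, with AP = 0.1527 m along the rod.
Components: V_Px = −rω sinθ − a·ω_rod·sinφ = -3.8925 m/s;  V_Py = rω cosθ + a·ω_rod·cosφ = -3.4695 m/s.
|V_P| = √(V_Px² + V_Py²) = 5.2143 m/s.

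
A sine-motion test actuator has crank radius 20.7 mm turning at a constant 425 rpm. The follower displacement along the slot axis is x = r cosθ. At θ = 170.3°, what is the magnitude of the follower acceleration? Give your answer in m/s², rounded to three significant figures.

40.4

ω = 44.51 rad/s (from 425 rpm).
x = r cosθ ⇒ ẍ = −rω² cosθ (ω constant).
|a| = rω²|cosθ| = 0.0207·(44.51)²·|cos 170.3°| = 40.416 m/s².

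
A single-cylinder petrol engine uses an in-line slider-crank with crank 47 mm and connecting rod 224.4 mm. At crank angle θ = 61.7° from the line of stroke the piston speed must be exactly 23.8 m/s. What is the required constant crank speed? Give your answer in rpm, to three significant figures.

4990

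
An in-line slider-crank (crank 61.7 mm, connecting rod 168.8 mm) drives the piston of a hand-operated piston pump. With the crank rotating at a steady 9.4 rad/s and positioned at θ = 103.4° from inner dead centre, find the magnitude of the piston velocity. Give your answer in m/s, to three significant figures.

ω = 9.4 rad/s
For an in-line slider-crank, x = r cosθ + √(L² − r² sin²θ), so v = −rω sinθ·[1 + r cosθ/√(L² − r² sin²θ)].
With r = 0.0617 m, L = 0.1688 m, θ = 103.4°: √(L² − r² sin²θ) = 0.15777 m.
v = −0.0617·9.4·0.97278·[1 + 0.0617·-0.23175/0.15777] = -0.51306 m/s.
|v| = 0.51306 m/s.

0.513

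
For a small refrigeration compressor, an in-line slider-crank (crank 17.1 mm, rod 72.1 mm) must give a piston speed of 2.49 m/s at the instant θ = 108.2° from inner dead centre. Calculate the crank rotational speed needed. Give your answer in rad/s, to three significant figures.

For an in-line slider-crank, |v_piston| = rω|sinθ|·[1 + r cosθ/√(L² − r² sin²θ)].
With r = 0.0171 m, L = 0.0721 m, θ = 108.2°: the bracketed kinematic factor |dx/dθ| = 0.015009 m.
ω = v/|dx/dθ| = 2.49/0.015009 = 165.9 rad/s.

166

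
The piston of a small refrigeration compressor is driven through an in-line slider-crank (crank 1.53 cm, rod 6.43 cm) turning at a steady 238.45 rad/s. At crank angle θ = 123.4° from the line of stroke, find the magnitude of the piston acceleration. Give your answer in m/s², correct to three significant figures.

ω = 238.4 rad/s
x(θ) = r cosθ + √(L² − r² sin²θ); with ω constant, a = ω²·d²x/dθ².
d²x/dθ² = −r cosθ − r²(cos2θ)/√u − r⁴ sin²2θ/(4u^{3/2}),  u = L² − r² sin²θ = 0.00397134 m².
Substituting r = 0.0153 m, L = 0.0643 m, θ = 123.4°: d²x/dθ² = +0.0098395 m.
a = ω²·d²x/dθ² = (238.4)²·(+0.0098395) = +559.46 m/s²;  |a| = 559.46 m/s².

559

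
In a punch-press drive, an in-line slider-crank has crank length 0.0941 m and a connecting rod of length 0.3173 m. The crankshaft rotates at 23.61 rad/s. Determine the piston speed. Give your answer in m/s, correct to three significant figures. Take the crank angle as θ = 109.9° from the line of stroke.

1.87

ω = 23.61 rad/s
For an in-line slider-crank, x = r cosθ + √(L² − r² sin²θ), so v = −rω sinθ·[1 + r cosθ/√(L² − r² sin²θ)].
With r = 0.0941 m, L = 0.3173 m, θ = 109.9°: √(L² − r² sin²θ) = 0.30471 m.
v = −0.0941·23.61·0.94029·[1 + 0.0941·-0.34038/0.30471] = -1.8695 m/s.
|v| = 1.8695 m/s.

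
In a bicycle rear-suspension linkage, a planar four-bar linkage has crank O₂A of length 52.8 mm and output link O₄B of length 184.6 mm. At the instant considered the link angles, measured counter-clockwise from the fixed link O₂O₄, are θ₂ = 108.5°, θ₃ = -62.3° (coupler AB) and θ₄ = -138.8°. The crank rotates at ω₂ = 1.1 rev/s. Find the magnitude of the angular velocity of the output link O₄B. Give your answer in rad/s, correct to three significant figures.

ω₂ = 6.912 rad/s (from 1.1 rev/s).
Differentiating the loop-closure r₂e^{iθ₂}+r₃e^{iθ₃}=r₁+r₄e^{iθ₄} gives r₂ω₂e^{iθ₂}+r₃ω₃e^{iθ₃}=r₄ω₄e^{iθ₄}.
Eliminating the other unknown: ω₄ = r₂ω₂ sin(θ₂−θ₃) / [r₄ sin(θ₄−θ₃)].
Numerator sine = +0.15988; denominator sine = -0.97237.
Result = 0.0528·6.912·(+0.15988) / (0.1846·(-0.97237)) = -0.32504 rad/s; magnitude 0.32504 rad/s.

0.325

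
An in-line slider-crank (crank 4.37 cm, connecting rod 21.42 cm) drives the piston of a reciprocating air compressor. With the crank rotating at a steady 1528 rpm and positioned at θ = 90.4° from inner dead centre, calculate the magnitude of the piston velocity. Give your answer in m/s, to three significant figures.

ω = 2π·1528/60 = 160 rad/s
For an in-line slider-crank, x = r cosθ + √(L² − r² sin²θ), so v = −rω sinθ·[1 + r cosθ/√(L² − r² sin²θ)].
With r = 0.0437 m, L = 0.2142 m, θ = 90.4°: √(L² − r² sin²θ) = 0.2097 m.
v = −0.0437·160·0.99998·[1 + 0.0437·-0.00698/0.2097] = -6.9822 m/s.
|v| = 6.9822 m/s.

6.98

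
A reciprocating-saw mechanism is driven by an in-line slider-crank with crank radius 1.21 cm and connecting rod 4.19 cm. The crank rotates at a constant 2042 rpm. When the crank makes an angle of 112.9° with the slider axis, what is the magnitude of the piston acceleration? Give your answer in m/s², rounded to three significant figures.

329

ω = 2π·2042/60 = 213.8 rad/s
x(θ) = r cosθ + √(L² − r² sin²θ); with ω constant, a = ω²·d²x/dθ².
d²x/dθ² = −r cosθ − r²(cos2θ)/√u − r⁴ sin²2θ/(4u^{3/2}),  u = L² − r² sin²θ = 0.00163137 m².
Substituting r = 0.0121 m, L = 0.0419 m, θ = 112.9°: d²x/dθ² = +0.0071937 m.
a = ω²·d²x/dθ² = (213.8)²·(+0.0071937) = +328.95 m/s²;  |a| = 328.95 m/s².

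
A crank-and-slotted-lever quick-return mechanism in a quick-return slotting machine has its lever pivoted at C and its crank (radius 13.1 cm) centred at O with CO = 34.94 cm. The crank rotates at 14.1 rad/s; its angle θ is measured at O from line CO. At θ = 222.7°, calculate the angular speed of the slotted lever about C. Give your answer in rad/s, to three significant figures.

3.23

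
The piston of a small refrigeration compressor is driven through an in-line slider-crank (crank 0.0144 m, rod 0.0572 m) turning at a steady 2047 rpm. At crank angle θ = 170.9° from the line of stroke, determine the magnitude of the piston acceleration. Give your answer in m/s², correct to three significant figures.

ω = 2π·2047/60 = 214.4 rad/s
x(θ) = r cosθ + √(L² − r² sin²θ); with ω constant, a = ω²·d²x/dθ².
d²x/dθ² = −r cosθ − r²(cos2θ)/√u − r⁴ sin²2θ/(4u^{3/2}),  u = L² − r² sin²θ = 0.00326665 m².
Substituting r = 0.0144 m, L = 0.0572 m, θ = 170.9°: d²x/dθ² = +0.010767 m.
a = ω²·d²x/dθ² = (214.4)²·(+0.010767) = +494.73 m/s²;  |a| = 494.73 m/s².

495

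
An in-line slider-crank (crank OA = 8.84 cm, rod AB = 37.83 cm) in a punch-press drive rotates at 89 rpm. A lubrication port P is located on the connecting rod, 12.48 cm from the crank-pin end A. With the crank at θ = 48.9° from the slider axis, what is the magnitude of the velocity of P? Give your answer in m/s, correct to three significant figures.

ω = 9.32 rad/s.  Crank-pin speed |V_A| = rω = 0.82389 m/s, perpendicular to OA.
Rod angle: sinφ = −(r/L) sinθ ⇒ φ = -10.142°; ω_rod = −rω cosθ/√(L²−r²sin²θ) = -1.4544 rad/s.
V_P = V_A + ω_rod × AP, with AP = 0.1248 m along the rod.
Components: V_Px = −rω sinθ − a·ω_rod·sinφ = -0.65282 m/s;  V_Py = rω cosθ + a·ω_rod·cosφ = +0.36293 m/s.
|V_P| = √(V_Px² + V_Py²) = 0.74692 m/s.

0.747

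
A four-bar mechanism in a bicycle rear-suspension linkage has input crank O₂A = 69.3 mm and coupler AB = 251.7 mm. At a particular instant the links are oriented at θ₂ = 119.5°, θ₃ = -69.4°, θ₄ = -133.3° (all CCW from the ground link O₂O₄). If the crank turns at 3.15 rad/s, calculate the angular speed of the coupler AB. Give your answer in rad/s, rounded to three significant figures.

0.923

ω₂ = 3.15 rad/s
Differentiating the loop-closure r₂e^{iθ₂}+r₃e^{iθ₃}=r₁+r₄e^{iθ₄} gives r₂ω₂e^{iθ₂}+r₃ω₃e^{iθ₃}=r₄ω₄e^{iθ₄}.
Eliminating the other unknown: ω₃ = r₂ω₂ sin(θ₄−θ₂) / [r₃ sin(θ₃−θ₄)].
Numerator sine = +0.95528; denominator sine = +0.89803.
Result = 0.0693·3.15·(+0.95528) / (0.2517·(+0.89803)) = +0.92257 rad/s; magnitude 0.92257 rad/s.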